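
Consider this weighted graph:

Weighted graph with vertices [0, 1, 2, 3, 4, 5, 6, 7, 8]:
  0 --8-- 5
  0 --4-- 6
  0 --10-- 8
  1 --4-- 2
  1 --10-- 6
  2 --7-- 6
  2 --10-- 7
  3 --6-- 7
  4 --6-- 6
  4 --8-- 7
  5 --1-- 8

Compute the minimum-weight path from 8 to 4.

Using Dijkstra's algorithm from vertex 8:
Shortest path: 8 -> 5 -> 0 -> 6 -> 4
Total weight: 1 + 8 + 4 + 6 = 19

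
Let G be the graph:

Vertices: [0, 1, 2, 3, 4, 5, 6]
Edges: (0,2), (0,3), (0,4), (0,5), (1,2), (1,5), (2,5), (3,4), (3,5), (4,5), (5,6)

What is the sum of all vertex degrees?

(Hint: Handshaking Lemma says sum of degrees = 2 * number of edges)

Count edges: 11 edges.
By Handshaking Lemma: sum of degrees = 2 * 11 = 22.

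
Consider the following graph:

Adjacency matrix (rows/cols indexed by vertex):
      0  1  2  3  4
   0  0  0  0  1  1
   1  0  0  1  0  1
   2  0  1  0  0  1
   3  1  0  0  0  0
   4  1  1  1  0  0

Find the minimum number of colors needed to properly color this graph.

The graph has a maximum clique of size 3 (lower bound on chromatic number).
A valid 3-coloring: {0: 1, 1: 1, 2: 2, 3: 0, 4: 0}.
Chromatic number = 3.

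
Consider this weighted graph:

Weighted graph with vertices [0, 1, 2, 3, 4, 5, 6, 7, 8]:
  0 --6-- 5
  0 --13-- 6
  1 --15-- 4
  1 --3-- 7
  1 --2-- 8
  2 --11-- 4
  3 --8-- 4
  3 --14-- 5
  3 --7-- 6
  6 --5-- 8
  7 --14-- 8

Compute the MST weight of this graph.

Applying Kruskal's algorithm (sort edges by weight, add if no cycle):
  Add (1,8) w=2
  Add (1,7) w=3
  Add (6,8) w=5
  Add (0,5) w=6
  Add (3,6) w=7
  Add (3,4) w=8
  Add (2,4) w=11
  Add (0,6) w=13
  Skip (3,5) w=14 (creates cycle)
  Skip (7,8) w=14 (creates cycle)
  Skip (1,4) w=15 (creates cycle)
MST weight = 55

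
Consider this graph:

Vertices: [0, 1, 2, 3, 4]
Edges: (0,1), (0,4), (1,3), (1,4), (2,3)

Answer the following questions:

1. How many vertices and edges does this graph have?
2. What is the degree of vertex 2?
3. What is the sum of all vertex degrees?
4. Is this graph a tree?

Count: 5 vertices, 5 edges.
Vertex 2 has neighbors [3], degree = 1.
Handshaking lemma: 2 * 5 = 10.
A tree on 5 vertices has 4 edges. This graph has 5 edges (1 extra). Not a tree.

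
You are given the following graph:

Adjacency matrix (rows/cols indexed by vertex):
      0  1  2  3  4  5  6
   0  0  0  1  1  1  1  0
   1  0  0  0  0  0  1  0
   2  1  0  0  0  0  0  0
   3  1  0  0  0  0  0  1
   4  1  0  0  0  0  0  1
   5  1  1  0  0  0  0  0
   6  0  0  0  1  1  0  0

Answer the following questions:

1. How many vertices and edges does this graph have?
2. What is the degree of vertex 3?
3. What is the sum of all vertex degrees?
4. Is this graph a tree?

Count: 7 vertices, 7 edges.
Vertex 3 has neighbors [0, 6], degree = 2.
Handshaking lemma: 2 * 7 = 14.
A tree on 7 vertices has 6 edges. This graph has 7 edges (1 extra). Not a tree.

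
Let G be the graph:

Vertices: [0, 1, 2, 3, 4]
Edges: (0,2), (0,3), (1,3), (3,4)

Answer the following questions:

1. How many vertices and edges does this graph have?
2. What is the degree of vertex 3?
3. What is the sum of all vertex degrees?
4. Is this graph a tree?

Count: 5 vertices, 4 edges.
Vertex 3 has neighbors [0, 1, 4], degree = 3.
Handshaking lemma: 2 * 4 = 8.
A graph is a tree iff it is connected and has exactly n-1 edges. This graph is connected (all 5 vertices in one component) and has 5-1 = 4 edges. It is a tree.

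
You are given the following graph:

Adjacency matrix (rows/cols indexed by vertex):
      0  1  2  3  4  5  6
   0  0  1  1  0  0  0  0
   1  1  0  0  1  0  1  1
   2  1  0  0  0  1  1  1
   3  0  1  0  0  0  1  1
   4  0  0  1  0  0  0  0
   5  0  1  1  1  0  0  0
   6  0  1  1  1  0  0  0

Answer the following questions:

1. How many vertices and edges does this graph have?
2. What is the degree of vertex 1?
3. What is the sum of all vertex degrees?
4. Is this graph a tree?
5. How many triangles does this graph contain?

Count: 7 vertices, 10 edges.
Vertex 1 has neighbors [0, 3, 5, 6], degree = 4.
Handshaking lemma: 2 * 10 = 20.
A tree on 7 vertices has 6 edges. This graph has 10 edges (4 extra). Not a tree.
Number of triangles = 2.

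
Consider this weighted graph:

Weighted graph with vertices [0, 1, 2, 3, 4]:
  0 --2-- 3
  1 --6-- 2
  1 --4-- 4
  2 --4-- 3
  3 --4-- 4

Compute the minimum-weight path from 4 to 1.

Using Dijkstra's algorithm from vertex 4:
Shortest path: 4 -> 1
Total weight: 4 = 4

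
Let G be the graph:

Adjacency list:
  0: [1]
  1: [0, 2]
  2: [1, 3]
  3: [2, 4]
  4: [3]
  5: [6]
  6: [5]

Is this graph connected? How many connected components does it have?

Checking connectivity: the graph has 2 connected component(s).
Components: [[0, 1, 2, 3, 4], [5, 6]]. The graph is NOT connected.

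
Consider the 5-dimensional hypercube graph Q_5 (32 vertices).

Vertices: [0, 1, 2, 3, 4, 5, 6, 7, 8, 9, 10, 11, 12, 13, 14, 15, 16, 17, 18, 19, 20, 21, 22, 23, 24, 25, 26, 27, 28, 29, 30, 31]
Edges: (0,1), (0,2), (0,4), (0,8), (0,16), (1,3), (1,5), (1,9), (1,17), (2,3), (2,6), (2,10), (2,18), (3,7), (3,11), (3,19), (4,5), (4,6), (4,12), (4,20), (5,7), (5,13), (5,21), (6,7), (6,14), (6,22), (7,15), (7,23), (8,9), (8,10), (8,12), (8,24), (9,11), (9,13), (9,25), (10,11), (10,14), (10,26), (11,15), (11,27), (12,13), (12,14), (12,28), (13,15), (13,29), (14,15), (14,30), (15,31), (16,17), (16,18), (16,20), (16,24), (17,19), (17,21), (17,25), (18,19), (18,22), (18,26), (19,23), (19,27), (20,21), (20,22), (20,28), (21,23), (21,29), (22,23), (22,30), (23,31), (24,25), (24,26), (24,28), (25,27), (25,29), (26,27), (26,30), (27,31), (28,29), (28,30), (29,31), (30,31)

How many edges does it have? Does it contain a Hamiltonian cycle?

Q_5 has 32 * 5 / 2 = 80 edges.
Q_5 (d >= 2) always has a Hamiltonian cycle: a 5-bit cyclic Gray code visits every vertex exactly once and returns to the start.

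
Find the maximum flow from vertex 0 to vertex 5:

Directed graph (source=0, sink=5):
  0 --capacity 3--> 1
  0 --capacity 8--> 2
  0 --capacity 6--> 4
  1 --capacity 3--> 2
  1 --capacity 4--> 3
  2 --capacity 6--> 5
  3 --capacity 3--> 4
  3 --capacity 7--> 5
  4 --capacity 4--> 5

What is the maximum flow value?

Computing max flow:
  Flow on (0->1): 3/3
  Flow on (0->2): 6/8
  Flow on (0->4): 4/6
  Flow on (1->3): 3/4
  Flow on (2->5): 6/6
  Flow on (3->5): 3/7
  Flow on (4->5): 4/4
Maximum flow = 13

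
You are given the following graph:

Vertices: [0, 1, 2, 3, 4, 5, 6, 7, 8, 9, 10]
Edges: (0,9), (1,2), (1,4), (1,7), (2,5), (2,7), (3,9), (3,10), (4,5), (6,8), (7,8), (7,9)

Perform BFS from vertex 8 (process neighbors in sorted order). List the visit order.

BFS from vertex 8 (neighbors processed in ascending order):
Visit order: 8, 6, 7, 1, 2, 9, 4, 5, 0, 3, 10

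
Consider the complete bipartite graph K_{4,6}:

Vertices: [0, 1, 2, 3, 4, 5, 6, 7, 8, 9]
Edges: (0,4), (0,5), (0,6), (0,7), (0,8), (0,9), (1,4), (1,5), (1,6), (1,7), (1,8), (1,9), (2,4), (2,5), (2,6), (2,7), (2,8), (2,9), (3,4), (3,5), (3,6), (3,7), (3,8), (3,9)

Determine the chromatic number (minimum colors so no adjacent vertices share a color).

K_{4,6} is bipartite: vertices split into two independent sets of size 4 and 6.
Color one set 0, the other 1. No adjacent vertices share a color.
Chromatic number = 2.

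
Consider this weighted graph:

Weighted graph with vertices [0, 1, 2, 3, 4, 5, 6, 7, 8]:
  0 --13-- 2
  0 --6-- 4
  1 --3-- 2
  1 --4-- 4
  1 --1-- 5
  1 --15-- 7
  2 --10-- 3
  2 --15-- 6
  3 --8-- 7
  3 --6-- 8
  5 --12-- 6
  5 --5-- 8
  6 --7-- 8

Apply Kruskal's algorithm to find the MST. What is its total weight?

Applying Kruskal's algorithm (sort edges by weight, add if no cycle):
  Add (1,5) w=1
  Add (1,2) w=3
  Add (1,4) w=4
  Add (5,8) w=5
  Add (0,4) w=6
  Add (3,8) w=6
  Add (6,8) w=7
  Add (3,7) w=8
  Skip (2,3) w=10 (creates cycle)
  Skip (5,6) w=12 (creates cycle)
  Skip (0,2) w=13 (creates cycle)
  Skip (1,7) w=15 (creates cycle)
  Skip (2,6) w=15 (creates cycle)
MST weight = 40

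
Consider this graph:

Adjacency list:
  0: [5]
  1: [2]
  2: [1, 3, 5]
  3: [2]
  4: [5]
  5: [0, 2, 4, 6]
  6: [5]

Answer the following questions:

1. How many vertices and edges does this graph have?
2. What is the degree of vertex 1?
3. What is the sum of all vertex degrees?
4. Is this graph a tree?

Count: 7 vertices, 6 edges.
Vertex 1 has neighbors [2], degree = 1.
Handshaking lemma: 2 * 6 = 12.
A graph is a tree iff it is connected and has exactly n-1 edges. This graph is connected (all 7 vertices in one component) and has 7-1 = 6 edges. It is a tree.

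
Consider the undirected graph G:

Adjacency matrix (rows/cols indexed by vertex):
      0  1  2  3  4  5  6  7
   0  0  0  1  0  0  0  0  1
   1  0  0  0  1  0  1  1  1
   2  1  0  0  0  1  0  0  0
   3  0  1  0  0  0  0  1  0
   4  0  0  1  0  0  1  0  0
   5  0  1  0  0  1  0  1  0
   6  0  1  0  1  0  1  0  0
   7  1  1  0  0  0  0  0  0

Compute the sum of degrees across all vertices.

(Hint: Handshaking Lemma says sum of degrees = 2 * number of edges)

Count edges: 10 edges.
By Handshaking Lemma: sum of degrees = 2 * 10 = 20.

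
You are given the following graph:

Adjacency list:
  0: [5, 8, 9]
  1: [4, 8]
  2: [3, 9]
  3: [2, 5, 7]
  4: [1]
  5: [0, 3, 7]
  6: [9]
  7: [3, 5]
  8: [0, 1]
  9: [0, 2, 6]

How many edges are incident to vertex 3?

Vertex 3 has neighbors [2, 5, 7], so deg(3) = 3.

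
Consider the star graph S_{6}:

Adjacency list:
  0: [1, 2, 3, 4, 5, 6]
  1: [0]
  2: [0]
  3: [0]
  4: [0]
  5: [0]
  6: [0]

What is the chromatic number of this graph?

S_{6} has one hub adjacent to 6 leaves; leaves are pairwise non-adjacent.
Color the hub 0 and every leaf 1.
Chromatic number = 2.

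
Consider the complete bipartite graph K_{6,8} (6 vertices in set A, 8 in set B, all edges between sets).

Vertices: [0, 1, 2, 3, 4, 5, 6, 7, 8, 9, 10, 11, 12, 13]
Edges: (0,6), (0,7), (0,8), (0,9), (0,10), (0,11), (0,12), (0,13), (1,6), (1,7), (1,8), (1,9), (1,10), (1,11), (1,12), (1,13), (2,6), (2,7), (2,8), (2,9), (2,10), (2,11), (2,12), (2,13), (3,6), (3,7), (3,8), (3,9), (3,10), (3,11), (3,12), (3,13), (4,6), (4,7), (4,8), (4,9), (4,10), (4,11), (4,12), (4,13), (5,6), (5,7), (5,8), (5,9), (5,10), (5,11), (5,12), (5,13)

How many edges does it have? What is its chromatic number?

K_{6,8} has 6 * 8 = 48 edges.
Bipartite graphs have chromatic number 2 (color each partition differently).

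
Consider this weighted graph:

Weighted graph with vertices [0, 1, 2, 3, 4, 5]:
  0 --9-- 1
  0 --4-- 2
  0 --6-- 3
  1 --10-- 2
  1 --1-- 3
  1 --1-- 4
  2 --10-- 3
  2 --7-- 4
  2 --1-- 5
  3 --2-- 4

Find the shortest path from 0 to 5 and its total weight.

Using Dijkstra's algorithm from vertex 0:
Shortest path: 0 -> 2 -> 5
Total weight: 4 + 1 = 5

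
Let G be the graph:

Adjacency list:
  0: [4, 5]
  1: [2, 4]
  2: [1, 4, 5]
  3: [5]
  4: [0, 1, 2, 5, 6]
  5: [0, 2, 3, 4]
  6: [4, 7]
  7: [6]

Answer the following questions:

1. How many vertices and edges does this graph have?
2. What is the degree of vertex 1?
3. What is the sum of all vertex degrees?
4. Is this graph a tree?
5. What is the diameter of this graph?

Count: 8 vertices, 10 edges.
Vertex 1 has neighbors [2, 4], degree = 2.
Handshaking lemma: 2 * 10 = 20.
A tree on 8 vertices has 7 edges. This graph has 10 edges (3 extra). Not a tree.
Diameter (longest shortest path) = 4.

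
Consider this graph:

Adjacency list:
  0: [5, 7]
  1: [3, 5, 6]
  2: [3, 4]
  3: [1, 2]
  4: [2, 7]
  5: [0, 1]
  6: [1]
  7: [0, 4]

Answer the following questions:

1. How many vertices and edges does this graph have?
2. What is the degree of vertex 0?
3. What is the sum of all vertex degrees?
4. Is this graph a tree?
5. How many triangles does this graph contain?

Count: 8 vertices, 8 edges.
Vertex 0 has neighbors [5, 7], degree = 2.
Handshaking lemma: 2 * 8 = 16.
A tree on 8 vertices has 7 edges. This graph has 8 edges (1 extra). Not a tree.
Number of triangles = 0.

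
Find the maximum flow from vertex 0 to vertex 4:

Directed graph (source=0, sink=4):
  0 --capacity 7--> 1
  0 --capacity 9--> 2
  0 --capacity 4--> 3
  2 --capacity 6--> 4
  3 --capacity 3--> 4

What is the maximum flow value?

Computing max flow:
  Flow on (0->2): 6/9
  Flow on (0->3): 3/4
  Flow on (2->4): 6/6
  Flow on (3->4): 3/3
Maximum flow = 9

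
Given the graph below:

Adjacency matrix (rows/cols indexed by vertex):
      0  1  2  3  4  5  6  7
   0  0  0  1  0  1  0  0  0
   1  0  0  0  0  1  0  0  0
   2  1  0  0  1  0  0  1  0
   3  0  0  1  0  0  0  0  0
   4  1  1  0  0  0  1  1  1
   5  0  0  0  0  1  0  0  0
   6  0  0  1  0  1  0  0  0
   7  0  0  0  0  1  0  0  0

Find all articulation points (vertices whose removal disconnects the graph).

An articulation point is a vertex whose removal disconnects the graph.
Articulation points: [2, 4]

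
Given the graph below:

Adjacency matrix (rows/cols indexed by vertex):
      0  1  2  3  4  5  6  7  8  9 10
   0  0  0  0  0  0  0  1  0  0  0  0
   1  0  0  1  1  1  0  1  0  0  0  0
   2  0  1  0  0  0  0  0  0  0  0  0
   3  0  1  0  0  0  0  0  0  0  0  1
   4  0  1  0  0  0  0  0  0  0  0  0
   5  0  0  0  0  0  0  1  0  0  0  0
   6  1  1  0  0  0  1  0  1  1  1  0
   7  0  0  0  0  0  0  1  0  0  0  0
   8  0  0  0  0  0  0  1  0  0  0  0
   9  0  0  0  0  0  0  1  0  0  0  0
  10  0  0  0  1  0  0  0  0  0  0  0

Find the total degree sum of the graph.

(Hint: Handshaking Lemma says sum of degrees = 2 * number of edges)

Count edges: 10 edges.
By Handshaking Lemma: sum of degrees = 2 * 10 = 20.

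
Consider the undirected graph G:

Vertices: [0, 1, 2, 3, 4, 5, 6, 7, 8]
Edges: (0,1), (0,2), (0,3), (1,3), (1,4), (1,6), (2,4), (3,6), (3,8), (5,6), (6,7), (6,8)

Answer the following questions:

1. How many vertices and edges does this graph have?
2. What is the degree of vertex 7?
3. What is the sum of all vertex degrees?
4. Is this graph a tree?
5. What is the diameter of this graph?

Count: 9 vertices, 12 edges.
Vertex 7 has neighbors [6], degree = 1.
Handshaking lemma: 2 * 12 = 24.
A tree on 9 vertices has 8 edges. This graph has 12 edges (4 extra). Not a tree.
Diameter (longest shortest path) = 4.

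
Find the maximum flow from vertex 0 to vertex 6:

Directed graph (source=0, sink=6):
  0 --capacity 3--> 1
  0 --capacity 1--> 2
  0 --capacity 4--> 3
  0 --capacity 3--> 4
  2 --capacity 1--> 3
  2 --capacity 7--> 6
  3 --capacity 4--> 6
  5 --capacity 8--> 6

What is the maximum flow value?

Computing max flow:
  Flow on (0->2): 1/1
  Flow on (0->3): 4/4
  Flow on (2->6): 1/7
  Flow on (3->6): 4/4
Maximum flow = 5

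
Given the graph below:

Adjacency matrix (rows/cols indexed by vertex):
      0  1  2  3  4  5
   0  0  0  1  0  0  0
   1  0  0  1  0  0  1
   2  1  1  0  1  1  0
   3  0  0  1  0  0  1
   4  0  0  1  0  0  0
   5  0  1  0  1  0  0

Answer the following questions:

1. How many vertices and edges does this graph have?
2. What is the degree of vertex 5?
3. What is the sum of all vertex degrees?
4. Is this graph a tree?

Count: 6 vertices, 6 edges.
Vertex 5 has neighbors [1, 3], degree = 2.
Handshaking lemma: 2 * 6 = 12.
A tree on 6 vertices has 5 edges. This graph has 6 edges (1 extra). Not a tree.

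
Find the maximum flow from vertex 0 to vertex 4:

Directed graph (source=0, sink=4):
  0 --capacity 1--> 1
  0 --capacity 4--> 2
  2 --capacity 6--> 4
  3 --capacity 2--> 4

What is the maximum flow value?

Computing max flow:
  Flow on (0->2): 4/4
  Flow on (2->4): 4/6
Maximum flow = 4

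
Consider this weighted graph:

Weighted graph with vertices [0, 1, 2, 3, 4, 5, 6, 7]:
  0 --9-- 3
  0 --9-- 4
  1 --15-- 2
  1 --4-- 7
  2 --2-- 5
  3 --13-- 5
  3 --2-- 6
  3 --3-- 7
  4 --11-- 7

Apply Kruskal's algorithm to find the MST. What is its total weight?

Applying Kruskal's algorithm (sort edges by weight, add if no cycle):
  Add (2,5) w=2
  Add (3,6) w=2
  Add (3,7) w=3
  Add (1,7) w=4
  Add (0,3) w=9
  Add (0,4) w=9
  Skip (4,7) w=11 (creates cycle)
  Add (3,5) w=13
  Skip (1,2) w=15 (creates cycle)
MST weight = 42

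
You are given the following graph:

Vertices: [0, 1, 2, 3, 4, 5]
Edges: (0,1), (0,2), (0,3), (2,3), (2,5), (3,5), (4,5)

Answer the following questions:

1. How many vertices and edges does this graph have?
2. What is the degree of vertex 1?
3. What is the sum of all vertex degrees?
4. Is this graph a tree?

Count: 6 vertices, 7 edges.
Vertex 1 has neighbors [0], degree = 1.
Handshaking lemma: 2 * 7 = 14.
A tree on 6 vertices has 5 edges. This graph has 7 edges (2 extra). Not a tree.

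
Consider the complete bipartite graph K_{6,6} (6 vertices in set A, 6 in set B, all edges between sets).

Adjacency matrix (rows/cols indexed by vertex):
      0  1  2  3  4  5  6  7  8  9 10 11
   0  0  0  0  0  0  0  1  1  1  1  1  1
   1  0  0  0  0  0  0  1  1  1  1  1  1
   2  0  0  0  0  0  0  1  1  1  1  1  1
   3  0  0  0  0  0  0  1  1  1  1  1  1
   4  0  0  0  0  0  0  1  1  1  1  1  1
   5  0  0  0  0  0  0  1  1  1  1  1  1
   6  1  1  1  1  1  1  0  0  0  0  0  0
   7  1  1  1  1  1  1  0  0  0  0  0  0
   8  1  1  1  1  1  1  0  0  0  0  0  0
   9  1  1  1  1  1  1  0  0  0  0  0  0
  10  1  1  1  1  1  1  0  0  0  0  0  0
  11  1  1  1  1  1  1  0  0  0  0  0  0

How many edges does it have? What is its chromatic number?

K_{6,6} has 6 * 6 = 36 edges.
Bipartite graphs have chromatic number 2 (color each partition differently).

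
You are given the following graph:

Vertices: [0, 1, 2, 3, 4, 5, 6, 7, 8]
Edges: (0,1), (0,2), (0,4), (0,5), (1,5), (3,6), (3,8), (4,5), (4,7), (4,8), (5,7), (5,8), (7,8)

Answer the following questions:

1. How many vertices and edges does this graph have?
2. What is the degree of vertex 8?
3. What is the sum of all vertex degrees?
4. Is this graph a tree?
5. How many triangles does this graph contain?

Count: 9 vertices, 13 edges.
Vertex 8 has neighbors [3, 4, 5, 7], degree = 4.
Handshaking lemma: 2 * 13 = 26.
A tree on 9 vertices has 8 edges. This graph has 13 edges (5 extra). Not a tree.
Number of triangles = 6.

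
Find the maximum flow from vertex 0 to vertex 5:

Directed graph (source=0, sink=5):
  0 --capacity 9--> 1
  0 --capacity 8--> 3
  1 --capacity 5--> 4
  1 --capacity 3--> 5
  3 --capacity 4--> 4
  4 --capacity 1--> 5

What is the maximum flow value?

Computing max flow:
  Flow on (0->1): 3/9
  Flow on (0->3): 1/8
  Flow on (1->5): 3/3
  Flow on (3->4): 1/4
  Flow on (4->5): 1/1
Maximum flow = 4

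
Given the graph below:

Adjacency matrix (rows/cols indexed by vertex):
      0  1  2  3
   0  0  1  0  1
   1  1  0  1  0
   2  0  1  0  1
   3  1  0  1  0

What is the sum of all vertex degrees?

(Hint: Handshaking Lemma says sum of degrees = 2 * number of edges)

Count edges: 4 edges.
By Handshaking Lemma: sum of degrees = 2 * 4 = 8.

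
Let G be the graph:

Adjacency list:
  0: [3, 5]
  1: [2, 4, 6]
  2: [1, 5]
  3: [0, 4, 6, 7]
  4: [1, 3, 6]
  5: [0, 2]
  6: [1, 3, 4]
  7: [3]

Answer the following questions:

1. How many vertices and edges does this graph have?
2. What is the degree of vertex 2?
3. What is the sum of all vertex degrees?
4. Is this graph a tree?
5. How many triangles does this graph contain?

Count: 8 vertices, 10 edges.
Vertex 2 has neighbors [1, 5], degree = 2.
Handshaking lemma: 2 * 10 = 20.
A tree on 8 vertices has 7 edges. This graph has 10 edges (3 extra). Not a tree.
Number of triangles = 2.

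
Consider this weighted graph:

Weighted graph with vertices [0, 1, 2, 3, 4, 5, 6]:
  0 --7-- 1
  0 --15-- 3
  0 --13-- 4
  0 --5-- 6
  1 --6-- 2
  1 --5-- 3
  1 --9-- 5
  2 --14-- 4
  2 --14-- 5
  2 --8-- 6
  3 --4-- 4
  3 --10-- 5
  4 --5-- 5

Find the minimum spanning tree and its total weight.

Applying Kruskal's algorithm (sort edges by weight, add if no cycle):
  Add (3,4) w=4
  Add (0,6) w=5
  Add (1,3) w=5
  Add (4,5) w=5
  Add (1,2) w=6
  Add (0,1) w=7
  Skip (2,6) w=8 (creates cycle)
  Skip (1,5) w=9 (creates cycle)
  Skip (3,5) w=10 (creates cycle)
  Skip (0,4) w=13 (creates cycle)
  Skip (2,5) w=14 (creates cycle)
  Skip (2,4) w=14 (creates cycle)
  Skip (0,3) w=15 (creates cycle)
MST weight = 32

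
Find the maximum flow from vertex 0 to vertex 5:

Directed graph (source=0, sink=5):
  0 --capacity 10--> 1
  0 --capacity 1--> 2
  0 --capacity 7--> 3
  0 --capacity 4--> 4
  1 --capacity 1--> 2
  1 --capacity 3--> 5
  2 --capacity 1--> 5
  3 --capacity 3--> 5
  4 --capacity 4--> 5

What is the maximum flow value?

Computing max flow:
  Flow on (0->1): 4/10
  Flow on (0->3): 3/7
  Flow on (0->4): 4/4
  Flow on (1->2): 1/1
  Flow on (1->5): 3/3
  Flow on (2->5): 1/1
  Flow on (3->5): 3/3
  Flow on (4->5): 4/4
Maximum flow = 11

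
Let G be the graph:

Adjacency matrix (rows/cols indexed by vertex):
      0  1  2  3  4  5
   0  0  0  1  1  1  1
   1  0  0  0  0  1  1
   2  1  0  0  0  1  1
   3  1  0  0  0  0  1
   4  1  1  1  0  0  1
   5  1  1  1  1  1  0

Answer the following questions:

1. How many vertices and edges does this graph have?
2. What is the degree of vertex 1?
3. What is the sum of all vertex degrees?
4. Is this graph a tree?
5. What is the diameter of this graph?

Count: 6 vertices, 10 edges.
Vertex 1 has neighbors [4, 5], degree = 2.
Handshaking lemma: 2 * 10 = 20.
A tree on 6 vertices has 5 edges. This graph has 10 edges (5 extra). Not a tree.
Diameter (longest shortest path) = 2.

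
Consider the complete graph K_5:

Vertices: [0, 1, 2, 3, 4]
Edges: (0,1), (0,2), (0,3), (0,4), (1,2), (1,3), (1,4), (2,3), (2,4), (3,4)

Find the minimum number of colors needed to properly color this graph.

In K_5, every vertex is adjacent to every other vertex.
Each vertex needs a unique color.
Chromatic number = 5.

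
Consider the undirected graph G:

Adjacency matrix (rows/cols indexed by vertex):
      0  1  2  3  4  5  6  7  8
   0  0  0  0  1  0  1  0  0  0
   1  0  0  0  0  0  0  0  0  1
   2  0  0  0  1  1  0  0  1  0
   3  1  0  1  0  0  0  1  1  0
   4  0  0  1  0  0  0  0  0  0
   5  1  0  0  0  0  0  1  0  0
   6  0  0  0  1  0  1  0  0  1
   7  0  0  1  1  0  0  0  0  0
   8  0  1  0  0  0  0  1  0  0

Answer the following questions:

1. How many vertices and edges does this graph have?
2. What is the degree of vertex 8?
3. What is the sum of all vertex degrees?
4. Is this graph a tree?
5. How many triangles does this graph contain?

Count: 9 vertices, 10 edges.
Vertex 8 has neighbors [1, 6], degree = 2.
Handshaking lemma: 2 * 10 = 20.
A tree on 9 vertices has 8 edges. This graph has 10 edges (2 extra). Not a tree.
Number of triangles = 1.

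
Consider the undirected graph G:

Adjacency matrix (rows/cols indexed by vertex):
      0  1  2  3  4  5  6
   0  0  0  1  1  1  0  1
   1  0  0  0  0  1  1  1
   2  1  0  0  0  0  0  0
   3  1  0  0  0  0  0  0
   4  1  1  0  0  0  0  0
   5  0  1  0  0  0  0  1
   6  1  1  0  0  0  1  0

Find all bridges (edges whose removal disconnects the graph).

A bridge is an edge whose removal increases the number of connected components.
Bridges found: (0,2), (0,3)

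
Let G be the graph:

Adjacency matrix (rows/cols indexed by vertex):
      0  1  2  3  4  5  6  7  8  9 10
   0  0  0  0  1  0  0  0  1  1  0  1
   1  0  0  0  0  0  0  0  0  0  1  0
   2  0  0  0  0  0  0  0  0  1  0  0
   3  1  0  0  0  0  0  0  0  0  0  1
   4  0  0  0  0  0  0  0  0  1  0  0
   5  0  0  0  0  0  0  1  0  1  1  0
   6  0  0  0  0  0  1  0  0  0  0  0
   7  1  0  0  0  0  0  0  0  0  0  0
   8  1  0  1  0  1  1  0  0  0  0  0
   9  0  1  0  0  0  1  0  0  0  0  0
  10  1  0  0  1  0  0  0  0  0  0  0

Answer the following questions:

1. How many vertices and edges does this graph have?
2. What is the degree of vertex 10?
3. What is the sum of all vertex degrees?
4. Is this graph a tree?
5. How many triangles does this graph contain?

Count: 11 vertices, 11 edges.
Vertex 10 has neighbors [0, 3], degree = 2.
Handshaking lemma: 2 * 11 = 22.
A tree on 11 vertices has 10 edges. This graph has 11 edges (1 extra). Not a tree.
Number of triangles = 1.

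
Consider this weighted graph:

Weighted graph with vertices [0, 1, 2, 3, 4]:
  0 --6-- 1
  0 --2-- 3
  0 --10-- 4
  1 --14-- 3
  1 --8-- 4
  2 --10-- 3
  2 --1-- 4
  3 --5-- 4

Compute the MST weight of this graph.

Applying Kruskal's algorithm (sort edges by weight, add if no cycle):
  Add (2,4) w=1
  Add (0,3) w=2
  Add (3,4) w=5
  Add (0,1) w=6
  Skip (1,4) w=8 (creates cycle)
  Skip (0,4) w=10 (creates cycle)
  Skip (2,3) w=10 (creates cycle)
  Skip (1,3) w=14 (creates cycle)
MST weight = 14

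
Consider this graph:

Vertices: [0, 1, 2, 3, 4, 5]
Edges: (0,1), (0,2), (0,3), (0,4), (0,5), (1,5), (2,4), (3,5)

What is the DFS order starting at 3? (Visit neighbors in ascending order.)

DFS from vertex 3 (neighbors processed in ascending order):
Visit order: 3, 0, 1, 5, 2, 4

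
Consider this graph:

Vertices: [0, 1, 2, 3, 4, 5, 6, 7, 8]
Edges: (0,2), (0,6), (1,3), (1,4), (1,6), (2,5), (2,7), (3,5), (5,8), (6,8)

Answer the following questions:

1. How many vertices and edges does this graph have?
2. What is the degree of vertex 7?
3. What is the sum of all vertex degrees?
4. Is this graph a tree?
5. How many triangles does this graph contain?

Count: 9 vertices, 10 edges.
Vertex 7 has neighbors [2], degree = 1.
Handshaking lemma: 2 * 10 = 20.
A tree on 9 vertices has 8 edges. This graph has 10 edges (2 extra). Not a tree.
Number of triangles = 0.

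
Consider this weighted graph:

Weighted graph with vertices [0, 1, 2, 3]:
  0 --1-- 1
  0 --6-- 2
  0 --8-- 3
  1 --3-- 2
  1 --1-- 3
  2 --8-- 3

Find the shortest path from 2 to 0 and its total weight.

Using Dijkstra's algorithm from vertex 2:
Shortest path: 2 -> 1 -> 0
Total weight: 3 + 1 = 4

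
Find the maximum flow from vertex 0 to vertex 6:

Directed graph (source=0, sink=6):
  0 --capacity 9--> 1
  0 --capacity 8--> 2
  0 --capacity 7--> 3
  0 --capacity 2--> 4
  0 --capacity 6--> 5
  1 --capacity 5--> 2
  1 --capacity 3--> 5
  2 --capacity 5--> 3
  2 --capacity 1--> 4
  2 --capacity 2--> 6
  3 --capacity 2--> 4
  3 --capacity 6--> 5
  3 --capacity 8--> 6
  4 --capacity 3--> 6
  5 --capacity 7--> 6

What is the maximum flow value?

Computing max flow:
  Flow on (0->1): 8/9
  Flow on (0->2): 3/8
  Flow on (0->3): 3/7
  Flow on (0->4): 2/2
  Flow on (0->5): 4/6
  Flow on (1->2): 5/5
  Flow on (1->5): 3/3
  Flow on (2->3): 5/5
  Flow on (2->4): 1/1
  Flow on (2->6): 2/2
  Flow on (3->6): 8/8
  Flow on (4->6): 3/3
  Flow on (5->6): 7/7
Maximum flow = 20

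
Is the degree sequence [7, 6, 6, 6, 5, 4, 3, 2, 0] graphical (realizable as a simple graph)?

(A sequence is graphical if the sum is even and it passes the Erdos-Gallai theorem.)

Sum of degrees = 39. Sum is odd, so the sequence is NOT graphical.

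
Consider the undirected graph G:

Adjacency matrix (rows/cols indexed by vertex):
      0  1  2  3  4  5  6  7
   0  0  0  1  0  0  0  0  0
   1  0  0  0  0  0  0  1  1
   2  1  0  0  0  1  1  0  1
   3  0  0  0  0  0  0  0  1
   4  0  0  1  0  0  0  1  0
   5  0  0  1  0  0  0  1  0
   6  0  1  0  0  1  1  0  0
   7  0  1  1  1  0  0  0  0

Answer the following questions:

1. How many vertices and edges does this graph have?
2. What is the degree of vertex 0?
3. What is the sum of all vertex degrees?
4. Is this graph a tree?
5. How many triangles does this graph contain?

Count: 8 vertices, 9 edges.
Vertex 0 has neighbors [2], degree = 1.
Handshaking lemma: 2 * 9 = 18.
A tree on 8 vertices has 7 edges. This graph has 9 edges (2 extra). Not a tree.
Number of triangles = 0.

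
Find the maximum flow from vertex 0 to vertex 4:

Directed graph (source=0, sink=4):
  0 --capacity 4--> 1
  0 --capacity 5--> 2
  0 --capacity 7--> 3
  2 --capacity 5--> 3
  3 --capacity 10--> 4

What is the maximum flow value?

Computing max flow:
  Flow on (0->2): 3/5
  Flow on (0->3): 7/7
  Flow on (2->3): 3/5
  Flow on (3->4): 10/10
Maximum flow = 10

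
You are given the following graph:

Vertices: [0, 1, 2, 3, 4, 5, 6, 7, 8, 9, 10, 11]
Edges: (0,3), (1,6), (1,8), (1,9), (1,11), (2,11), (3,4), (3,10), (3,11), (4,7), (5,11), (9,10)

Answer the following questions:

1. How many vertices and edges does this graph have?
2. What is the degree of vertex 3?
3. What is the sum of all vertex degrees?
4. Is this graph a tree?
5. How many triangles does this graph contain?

Count: 12 vertices, 12 edges.
Vertex 3 has neighbors [0, 4, 10, 11], degree = 4.
Handshaking lemma: 2 * 12 = 24.
A tree on 12 vertices has 11 edges. This graph has 12 edges (1 extra). Not a tree.
Number of triangles = 0.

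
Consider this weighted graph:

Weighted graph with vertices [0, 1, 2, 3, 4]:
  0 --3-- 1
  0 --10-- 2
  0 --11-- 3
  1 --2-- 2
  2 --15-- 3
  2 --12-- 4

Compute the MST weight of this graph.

Applying Kruskal's algorithm (sort edges by weight, add if no cycle):
  Add (1,2) w=2
  Add (0,1) w=3
  Skip (0,2) w=10 (creates cycle)
  Add (0,3) w=11
  Add (2,4) w=12
  Skip (2,3) w=15 (creates cycle)
MST weight = 28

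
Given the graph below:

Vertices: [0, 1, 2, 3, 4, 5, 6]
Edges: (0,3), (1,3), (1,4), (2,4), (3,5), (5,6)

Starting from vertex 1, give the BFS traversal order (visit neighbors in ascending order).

BFS from vertex 1 (neighbors processed in ascending order):
Visit order: 1, 3, 4, 0, 5, 2, 6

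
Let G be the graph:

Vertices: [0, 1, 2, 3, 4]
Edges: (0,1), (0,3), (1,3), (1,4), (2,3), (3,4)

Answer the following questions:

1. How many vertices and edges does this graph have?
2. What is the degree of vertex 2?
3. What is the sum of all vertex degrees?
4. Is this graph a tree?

Count: 5 vertices, 6 edges.
Vertex 2 has neighbors [3], degree = 1.
Handshaking lemma: 2 * 6 = 12.
A tree on 5 vertices has 4 edges. This graph has 6 edges (2 extra). Not a tree.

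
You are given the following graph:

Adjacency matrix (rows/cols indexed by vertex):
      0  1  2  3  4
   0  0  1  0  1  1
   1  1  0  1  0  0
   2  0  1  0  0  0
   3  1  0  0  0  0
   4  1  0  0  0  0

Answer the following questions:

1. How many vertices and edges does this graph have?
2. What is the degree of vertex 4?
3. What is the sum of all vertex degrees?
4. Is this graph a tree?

Count: 5 vertices, 4 edges.
Vertex 4 has neighbors [0], degree = 1.
Handshaking lemma: 2 * 4 = 8.
A graph is a tree iff it is connected and has exactly n-1 edges. This graph is connected (all 5 vertices in one component) and has 5-1 = 4 edges. It is a tree.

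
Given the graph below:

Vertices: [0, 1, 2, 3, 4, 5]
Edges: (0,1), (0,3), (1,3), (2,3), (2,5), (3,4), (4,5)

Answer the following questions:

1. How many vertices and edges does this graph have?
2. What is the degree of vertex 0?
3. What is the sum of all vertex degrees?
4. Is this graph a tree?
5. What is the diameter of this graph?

Count: 6 vertices, 7 edges.
Vertex 0 has neighbors [1, 3], degree = 2.
Handshaking lemma: 2 * 7 = 14.
A tree on 6 vertices has 5 edges. This graph has 7 edges (2 extra). Not a tree.
Diameter (longest shortest path) = 3.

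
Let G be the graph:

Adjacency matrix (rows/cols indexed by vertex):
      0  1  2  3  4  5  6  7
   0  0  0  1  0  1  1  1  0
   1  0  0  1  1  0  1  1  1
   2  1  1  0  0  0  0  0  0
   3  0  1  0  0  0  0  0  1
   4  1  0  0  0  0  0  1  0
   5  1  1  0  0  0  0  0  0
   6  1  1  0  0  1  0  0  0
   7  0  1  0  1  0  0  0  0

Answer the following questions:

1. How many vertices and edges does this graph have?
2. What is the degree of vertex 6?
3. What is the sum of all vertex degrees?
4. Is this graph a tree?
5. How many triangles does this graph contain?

Count: 8 vertices, 11 edges.
Vertex 6 has neighbors [0, 1, 4], degree = 3.
Handshaking lemma: 2 * 11 = 22.
A tree on 8 vertices has 7 edges. This graph has 11 edges (4 extra). Not a tree.
Number of triangles = 2.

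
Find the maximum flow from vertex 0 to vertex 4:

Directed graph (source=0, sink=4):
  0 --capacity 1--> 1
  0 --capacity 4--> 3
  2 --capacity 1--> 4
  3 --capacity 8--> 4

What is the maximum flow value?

Computing max flow:
  Flow on (0->3): 4/4
  Flow on (3->4): 4/8
Maximum flow = 4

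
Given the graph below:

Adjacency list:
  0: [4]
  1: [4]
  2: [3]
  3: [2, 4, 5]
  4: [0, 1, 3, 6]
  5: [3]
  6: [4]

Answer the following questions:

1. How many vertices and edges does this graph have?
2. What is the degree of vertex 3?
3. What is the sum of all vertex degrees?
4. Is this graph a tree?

Count: 7 vertices, 6 edges.
Vertex 3 has neighbors [2, 4, 5], degree = 3.
Handshaking lemma: 2 * 6 = 12.
A graph is a tree iff it is connected and has exactly n-1 edges. This graph is connected (all 7 vertices in one component) and has 7-1 = 6 edges. It is a tree.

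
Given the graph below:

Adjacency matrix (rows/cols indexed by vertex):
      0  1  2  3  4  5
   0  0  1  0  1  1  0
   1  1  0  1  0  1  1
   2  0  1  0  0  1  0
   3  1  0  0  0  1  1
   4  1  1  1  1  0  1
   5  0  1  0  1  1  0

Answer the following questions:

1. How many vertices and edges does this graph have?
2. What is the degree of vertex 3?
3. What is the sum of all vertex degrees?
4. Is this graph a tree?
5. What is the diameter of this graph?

Count: 6 vertices, 10 edges.
Vertex 3 has neighbors [0, 4, 5], degree = 3.
Handshaking lemma: 2 * 10 = 20.
A tree on 6 vertices has 5 edges. This graph has 10 edges (5 extra). Not a tree.
Diameter (longest shortest path) = 2.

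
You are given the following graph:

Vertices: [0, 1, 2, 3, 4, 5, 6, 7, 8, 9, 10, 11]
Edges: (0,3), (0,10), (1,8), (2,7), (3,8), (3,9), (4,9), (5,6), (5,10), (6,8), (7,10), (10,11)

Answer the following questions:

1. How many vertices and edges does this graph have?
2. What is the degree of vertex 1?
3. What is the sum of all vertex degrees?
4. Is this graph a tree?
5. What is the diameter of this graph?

Count: 12 vertices, 12 edges.
Vertex 1 has neighbors [8], degree = 1.
Handshaking lemma: 2 * 12 = 24.
A tree on 12 vertices has 11 edges. This graph has 12 edges (1 extra). Not a tree.
Diameter (longest shortest path) = 6.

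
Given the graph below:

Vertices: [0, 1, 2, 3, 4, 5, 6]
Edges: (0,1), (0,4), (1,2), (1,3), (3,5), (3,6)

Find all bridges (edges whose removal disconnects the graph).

A bridge is an edge whose removal increases the number of connected components.
Bridges found: (0,1), (0,4), (1,2), (1,3), (3,5), (3,6)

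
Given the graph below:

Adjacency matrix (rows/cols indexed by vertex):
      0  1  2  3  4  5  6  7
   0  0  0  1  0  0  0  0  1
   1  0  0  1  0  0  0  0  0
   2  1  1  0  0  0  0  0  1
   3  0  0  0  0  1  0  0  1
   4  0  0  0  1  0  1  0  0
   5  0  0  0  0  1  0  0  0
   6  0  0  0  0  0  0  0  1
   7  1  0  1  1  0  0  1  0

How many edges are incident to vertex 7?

Vertex 7 has neighbors [0, 2, 3, 6], so deg(7) = 4.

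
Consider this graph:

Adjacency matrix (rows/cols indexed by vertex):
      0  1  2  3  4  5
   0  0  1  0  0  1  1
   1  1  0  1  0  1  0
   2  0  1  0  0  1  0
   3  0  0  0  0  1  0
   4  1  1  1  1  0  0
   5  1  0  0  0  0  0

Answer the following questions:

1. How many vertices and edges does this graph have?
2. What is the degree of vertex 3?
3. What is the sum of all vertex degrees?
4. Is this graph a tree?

Count: 6 vertices, 7 edges.
Vertex 3 has neighbors [4], degree = 1.
Handshaking lemma: 2 * 7 = 14.
A tree on 6 vertices has 5 edges. This graph has 7 edges (2 extra). Not a tree.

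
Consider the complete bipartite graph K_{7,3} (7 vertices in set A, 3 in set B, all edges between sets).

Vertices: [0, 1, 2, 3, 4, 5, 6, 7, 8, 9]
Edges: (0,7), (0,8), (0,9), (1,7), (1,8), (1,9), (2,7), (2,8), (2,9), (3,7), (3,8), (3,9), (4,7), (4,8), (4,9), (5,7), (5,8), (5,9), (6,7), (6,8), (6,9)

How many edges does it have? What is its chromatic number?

K_{7,3} has 7 * 3 = 21 edges.
Bipartite graphs have chromatic number 2 (color each partition differently).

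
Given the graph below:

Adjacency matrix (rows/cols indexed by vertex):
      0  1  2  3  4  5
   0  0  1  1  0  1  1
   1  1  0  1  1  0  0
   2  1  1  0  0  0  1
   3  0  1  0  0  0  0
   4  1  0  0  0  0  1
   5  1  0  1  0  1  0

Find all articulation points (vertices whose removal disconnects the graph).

An articulation point is a vertex whose removal disconnects the graph.
Articulation points: [1]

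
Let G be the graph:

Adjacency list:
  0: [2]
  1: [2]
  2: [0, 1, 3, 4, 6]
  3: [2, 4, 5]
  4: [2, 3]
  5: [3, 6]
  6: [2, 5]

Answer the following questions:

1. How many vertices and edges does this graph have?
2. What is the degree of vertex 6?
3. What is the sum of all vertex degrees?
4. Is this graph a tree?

Count: 7 vertices, 8 edges.
Vertex 6 has neighbors [2, 5], degree = 2.
Handshaking lemma: 2 * 8 = 16.
A tree on 7 vertices has 6 edges. This graph has 8 edges (2 extra). Not a tree.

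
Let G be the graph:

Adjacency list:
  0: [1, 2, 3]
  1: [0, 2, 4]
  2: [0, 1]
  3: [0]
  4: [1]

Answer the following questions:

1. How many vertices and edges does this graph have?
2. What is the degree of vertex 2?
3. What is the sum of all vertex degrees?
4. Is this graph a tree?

Count: 5 vertices, 5 edges.
Vertex 2 has neighbors [0, 1], degree = 2.
Handshaking lemma: 2 * 5 = 10.
A tree on 5 vertices has 4 edges. This graph has 5 edges (1 extra). Not a tree.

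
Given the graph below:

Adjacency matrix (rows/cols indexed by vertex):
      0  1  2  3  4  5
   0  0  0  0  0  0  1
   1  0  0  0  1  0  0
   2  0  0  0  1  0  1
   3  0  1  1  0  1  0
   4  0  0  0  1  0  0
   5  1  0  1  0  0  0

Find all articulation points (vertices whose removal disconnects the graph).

An articulation point is a vertex whose removal disconnects the graph.
Articulation points: [2, 3, 5]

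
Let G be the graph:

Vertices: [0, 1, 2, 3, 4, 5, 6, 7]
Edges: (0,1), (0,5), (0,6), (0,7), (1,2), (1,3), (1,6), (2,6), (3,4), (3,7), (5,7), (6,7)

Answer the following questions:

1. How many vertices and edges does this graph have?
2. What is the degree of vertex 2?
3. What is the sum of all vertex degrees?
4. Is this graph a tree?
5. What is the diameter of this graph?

Count: 8 vertices, 12 edges.
Vertex 2 has neighbors [1, 6], degree = 2.
Handshaking lemma: 2 * 12 = 24.
A tree on 8 vertices has 7 edges. This graph has 12 edges (5 extra). Not a tree.
Diameter (longest shortest path) = 3.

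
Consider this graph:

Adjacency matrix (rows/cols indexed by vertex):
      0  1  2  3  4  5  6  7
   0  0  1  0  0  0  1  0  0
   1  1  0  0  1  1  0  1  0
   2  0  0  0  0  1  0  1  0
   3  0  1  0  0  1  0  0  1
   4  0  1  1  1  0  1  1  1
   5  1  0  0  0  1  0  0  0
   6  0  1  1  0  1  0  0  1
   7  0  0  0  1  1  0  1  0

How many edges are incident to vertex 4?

Vertex 4 has neighbors [1, 2, 3, 5, 6, 7], so deg(4) = 6.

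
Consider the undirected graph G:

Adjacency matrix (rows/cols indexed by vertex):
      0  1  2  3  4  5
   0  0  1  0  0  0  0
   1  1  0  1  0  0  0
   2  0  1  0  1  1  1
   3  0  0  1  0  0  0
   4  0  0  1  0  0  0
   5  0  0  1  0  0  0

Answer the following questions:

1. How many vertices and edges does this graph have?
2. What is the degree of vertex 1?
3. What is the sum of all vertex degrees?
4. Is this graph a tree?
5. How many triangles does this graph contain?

Count: 6 vertices, 5 edges.
Vertex 1 has neighbors [0, 2], degree = 2.
Handshaking lemma: 2 * 5 = 10.
A graph is a tree iff it is connected and has exactly n-1 edges. This graph is connected (all 6 vertices in one component) and has 6-1 = 5 edges. It is a tree.
Number of triangles = 0.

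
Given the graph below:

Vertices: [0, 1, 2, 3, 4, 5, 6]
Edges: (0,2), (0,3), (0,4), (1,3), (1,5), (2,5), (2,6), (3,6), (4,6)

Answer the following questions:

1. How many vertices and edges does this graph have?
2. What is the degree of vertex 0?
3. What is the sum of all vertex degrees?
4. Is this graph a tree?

Count: 7 vertices, 9 edges.
Vertex 0 has neighbors [2, 3, 4], degree = 3.
Handshaking lemma: 2 * 9 = 18.
A tree on 7 vertices has 6 edges. This graph has 9 edges (3 extra). Not a tree.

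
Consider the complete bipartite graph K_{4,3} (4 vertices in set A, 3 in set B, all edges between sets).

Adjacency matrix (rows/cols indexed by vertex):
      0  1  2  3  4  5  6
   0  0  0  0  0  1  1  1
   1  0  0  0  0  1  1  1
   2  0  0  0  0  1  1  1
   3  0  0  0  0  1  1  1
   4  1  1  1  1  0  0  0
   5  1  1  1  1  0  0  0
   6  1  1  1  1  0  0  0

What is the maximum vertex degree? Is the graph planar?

Set-A vertices have degree 3; set-B vertices have degree 4. Maximum degree = max(4,3) = 4.
K_{4,3} contains K_{3,3} as a subgraph (since both sides have >= 3 vertices); by Kuratowski's theorem it is not planar.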